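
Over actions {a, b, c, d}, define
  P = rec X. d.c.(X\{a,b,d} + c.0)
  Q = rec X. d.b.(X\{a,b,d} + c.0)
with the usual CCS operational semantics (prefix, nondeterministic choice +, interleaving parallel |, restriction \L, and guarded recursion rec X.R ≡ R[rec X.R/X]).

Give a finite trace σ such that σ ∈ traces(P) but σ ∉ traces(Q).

P's transition system — 4 states:
  u0 = rec X. d.c.(X\{a,b,d} + c.0) → —d→ u1
  u1 = c.((rec X. d.c.(X\{a,b,d} + c.0))\{a,b,d} + c.0) → —c→ u2
  u2 = (rec X. d.c.(X\{a,b,d} + c.0))\{a,b,d} + c.0 → —c→ u3
  u3 = 0 → stopped
Q's transition system — 4 states:
  v0 = rec X. d.b.(X\{a,b,d} + c.0) → —d→ v1
  v1 = b.((rec X. d.b.(X\{a,b,d} + c.0))\{a,b,d} + c.0) → —b→ v2
  v2 = (rec X. d.b.(X\{a,b,d} + c.0))\{a,b,d} + c.0 → —c→ v3
  v3 = 0 → stopped
Run σ = ⟨dc⟩ on P: start {u0}
  after d @ step 1: {u1}
  after c @ step 2: {u2}
  ✓ P
Run σ = ⟨dc⟩ on Q: start {v0}
  after d @ step 1: {v1}
  after c @ step 2: no successor for Q

dc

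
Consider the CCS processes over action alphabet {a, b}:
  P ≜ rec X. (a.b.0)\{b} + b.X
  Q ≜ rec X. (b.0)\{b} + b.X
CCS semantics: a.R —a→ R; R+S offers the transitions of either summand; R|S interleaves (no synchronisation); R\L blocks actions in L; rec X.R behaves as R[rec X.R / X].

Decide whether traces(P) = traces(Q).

traces(P) ≠ traces(Q) — witness ⟨a⟩

P's transition system — 2 states:
  m0 = rec X. (a.b.0)\{b} + b.X ⊢ =a=> m1, =b=> m0
  m1 = (b.0)\{b} ⊢ stopped
Q's transition system — 1 states:
  n0 = rec X. (b.0)\{b} + b.X ⊢ =b=> n0
Executing a from P (initial set {m0}):
  step 1 (a): {m1}
  ✓ P
Executing a from Q (initial set {n0}):
  step 1 (a): no successor for Q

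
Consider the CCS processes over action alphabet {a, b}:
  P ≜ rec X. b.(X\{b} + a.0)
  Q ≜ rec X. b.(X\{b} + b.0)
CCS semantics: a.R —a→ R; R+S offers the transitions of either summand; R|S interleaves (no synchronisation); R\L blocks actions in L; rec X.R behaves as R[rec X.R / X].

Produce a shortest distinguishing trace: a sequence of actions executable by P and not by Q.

ba

P's transition system — 3 states:
  u0 = rec X. b.(X\{b} + a.0) ⊢ --b--▸ u1
  u1 = (rec X. b.(X\{b} + a.0))\{b} + a.0 ⊢ --a--▸ u2
  u2 = 0 ⊢ stopped
Q's transition system — 3 states:
  v0 = rec X. b.(X\{b} + b.0) ⊢ --b--▸ v1
  v1 = (rec X. b.(X\{b} + b.0))\{b} + b.0 ⊢ --b--▸ v2
  v2 = 0 ⊢ stopped
Run σ = ⟨ba⟩ on P: start {u0}
  [1] b ⇒ {u1}
  [2] a ⇒ {u2}
  — P admits the full trace.
Run σ = ⟨ba⟩ on Q: start {v0}
  [1] b ⇒ {v1}
  [2] a ⇒ ∅  — Q cannot continue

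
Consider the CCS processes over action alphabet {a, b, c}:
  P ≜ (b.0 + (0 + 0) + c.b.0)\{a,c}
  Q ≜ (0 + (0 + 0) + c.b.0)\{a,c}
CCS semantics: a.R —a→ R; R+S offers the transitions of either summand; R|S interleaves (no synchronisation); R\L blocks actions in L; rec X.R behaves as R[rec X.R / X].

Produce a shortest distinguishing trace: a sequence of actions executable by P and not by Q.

Reachable graph of P (2 states):
  u0 = (b.0 + (0 + 0) + c.b.0)\{a,c} ⊢ —b→ u1
  u1 = 0\{a,c} ⊢ stopped
Reachable graph of Q (1 states):
  v0 = (0 + (0 + 0) + c.b.0)\{a,c} ⊢ stopped
Run σ = ⟨b⟩ on P: start {u0}
  step 1 (b): {u1}
  P completes σ.
Run σ = ⟨b⟩ on Q: start {v0}
  step 1 (b): ∅  — Q cannot continue

b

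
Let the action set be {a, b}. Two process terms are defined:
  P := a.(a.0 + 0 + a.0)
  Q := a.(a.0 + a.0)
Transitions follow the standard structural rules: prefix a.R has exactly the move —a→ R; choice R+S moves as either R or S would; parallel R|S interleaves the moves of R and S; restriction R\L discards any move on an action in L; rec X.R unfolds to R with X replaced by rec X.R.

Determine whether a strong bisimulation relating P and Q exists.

Reachable graph of P (3 states):
  s0 = a.(a.0 + 0 + a.0) :: —a→ s1
  s1 = a.0 + 0 + a.0 :: —a→ s2
  s2 = 0 :: (no moves)
Reachable graph of Q (3 states):
  t0 = a.(a.0 + a.0) :: —a→ t1
  t1 = a.0 + a.0 :: —a→ t2
  t2 = 0 :: (no moves)
Partition-refinement fixed point:
  B0 = {s0, t0}
  B1 = {s1, t1}
  B2 = {s2, t2}
s0 ∈ B0, t0 ∈ B0 → same block

bisimilar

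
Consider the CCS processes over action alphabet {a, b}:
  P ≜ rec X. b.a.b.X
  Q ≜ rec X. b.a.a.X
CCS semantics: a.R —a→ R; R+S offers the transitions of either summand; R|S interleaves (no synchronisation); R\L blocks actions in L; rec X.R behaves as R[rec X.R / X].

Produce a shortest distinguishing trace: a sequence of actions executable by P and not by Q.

P's transition system — 3 states:
  m0 = rec X. b.a.b.X :: —b→ m1
  m1 = a.b.(rec X. b.a.b.X) :: —a→ m2
  m2 = b.(rec X. b.a.b.X) :: —b→ m0
Q's transition system — 3 states:
  n0 = rec X. b.a.a.X :: —b→ n1
  n1 = a.a.(rec X. b.a.a.X) :: —a→ n2
  n2 = a.(rec X. b.a.a.X) :: —a→ n0
Executing bab from P (initial set {m0}):
  [1] b ⇒ {m1}
  [2] a ⇒ {m2}
  [3] b ⇒ {m0}
  P completes σ.
Executing bab from Q (initial set {n0}):
  [1] b ⇒ {n1}
  [2] a ⇒ {n2}
  [3] b ⇒ ∅ (Q stuck)

bab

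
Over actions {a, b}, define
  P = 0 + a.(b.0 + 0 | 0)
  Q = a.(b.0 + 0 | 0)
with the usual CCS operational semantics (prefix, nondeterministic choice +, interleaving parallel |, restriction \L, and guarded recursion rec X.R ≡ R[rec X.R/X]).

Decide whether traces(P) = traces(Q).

YES

LTS(P): 3 reachable states
  u0 = 0 + a.(b.0 + 0 | 0) has moves —a→ u1
  u1 = b.0 + 0 | 0 has moves —b→ u2
  u2 = 0 has moves ·
LTS(Q): 3 reachable states
  v0 = a.(b.0 + 0 | 0) has moves —a→ v1
  v1 = b.0 + 0 | 0 has moves —b→ v2
  v2 = 0 has moves ·
Bisimilarity quotient blocks:
  B0 = {u0, v0}
  B1 = {u1, v1}
  B2 = {u2, v2}
u0 ∈ B0, v0 ∈ B0 → same block
Bisimilar ⇒ trace-equivalent.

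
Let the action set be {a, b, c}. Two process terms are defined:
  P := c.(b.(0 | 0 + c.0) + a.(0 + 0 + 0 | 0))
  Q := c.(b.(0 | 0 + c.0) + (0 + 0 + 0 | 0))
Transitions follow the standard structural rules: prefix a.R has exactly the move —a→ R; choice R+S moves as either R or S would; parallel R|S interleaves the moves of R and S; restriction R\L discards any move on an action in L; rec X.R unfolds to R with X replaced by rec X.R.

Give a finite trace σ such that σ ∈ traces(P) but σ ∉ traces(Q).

P's transition system — 5 states:
  m0 = c.(b.(0 | 0 + c.0) + a.(0 + 0 + 0 | 0)) | =c=> m1
  m1 = b.(0 | 0 + c.0) + a.(0 + 0 + 0 | 0) | =a=> m2, =b=> m3
  m2 = 0 + 0 + 0 | 0 | stopped
  m3 = 0 | 0 + c.0 | =c=> m4
  m4 = 0 | stopped
Q's transition system — 4 states:
  n0 = c.(b.(0 | 0 + c.0) + (0 + 0 + 0 | 0)) | =c=> n1
  n1 = b.(0 | 0 + c.0) + (0 + 0 + 0 | 0) | =b=> n2
  n2 = 0 | 0 + c.0 | =c=> n3
  n3 = 0 | stopped
Run σ = ⟨ca⟩ on P: start {m0}
  after c @ step 1: {m1}
  after a @ step 2: {m2}
  P completes σ.
Run σ = ⟨ca⟩ on Q: start {n0}
  after c @ step 1: {n1}
  after a @ step 2: ∅  — Q cannot continue

ca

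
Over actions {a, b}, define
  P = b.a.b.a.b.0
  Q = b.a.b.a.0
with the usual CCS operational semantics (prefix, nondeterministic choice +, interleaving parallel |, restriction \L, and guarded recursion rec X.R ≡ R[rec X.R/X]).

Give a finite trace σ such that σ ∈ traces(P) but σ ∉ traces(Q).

Reachable graph of P (6 states):
  p0 = b.a.b.a.b.0 → -b-> p1
  p1 = a.b.a.b.0 → -a-> p2
  p2 = b.a.b.0 → -b-> p3
  p3 = a.b.0 → -a-> p4
  p4 = b.0 → -b-> p5
  p5 = 0 → stopped
Reachable graph of Q (5 states):
  q0 = b.a.b.a.0 → -b-> q1
  q1 = a.b.a.0 → -a-> q2
  q2 = b.a.0 → -b-> q3
  q3 = a.0 → -a-> q4
  q4 = 0 → stopped
Run σ = ⟨babab⟩ on P: start {p0}
  step 1 (b): {p1}
  step 2 (a): {p2}
  step 3 (b): {p3}
  step 4 (a): {p4}
  step 5 (b): {p5}
  ✓ P
Run σ = ⟨babab⟩ on Q: start {q0}
  step 1 (b): {q1}
  step 2 (a): {q2}
  step 3 (b): {q3}
  step 4 (a): {q4}
  step 5 (b): no successor for Q

babab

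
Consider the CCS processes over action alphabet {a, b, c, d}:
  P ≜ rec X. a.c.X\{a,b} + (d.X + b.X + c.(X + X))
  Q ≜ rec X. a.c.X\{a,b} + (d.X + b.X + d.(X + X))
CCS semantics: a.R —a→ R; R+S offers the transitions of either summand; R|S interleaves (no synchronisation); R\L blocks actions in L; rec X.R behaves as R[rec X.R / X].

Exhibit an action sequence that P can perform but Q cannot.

LTS(P): 5 reachable states
  s0 = rec X. a.c.X\{a,b} + (d.X + b.X + c.(X + X)) → =a=> s1, =b=> s0, =c=> s2, =d=> s0
  s1 = c.(rec X. a.c.X\{a,b} + (d.X + b.X + c.(X + X)))\{a,b} → =c=> s3
  s2 = (rec X. a.c.X\{a,b} + (d.X + b.X + c.(X + X))) + (rec X. a.c.X\{a,b} + (d.X + b.X + c.(X + X))) → =a=> s1, =b=> s0, =c=> s2, =d=> s0
  s3 = (rec X. a.c.X\{a,b} + (d.X + b.X + c.(X + X)))\{a,b} → =c=> s4, =d=> s3
  s4 = ((rec X. a.c.X\{a,b} + (d.X + b.X + c.(X + X))) + (rec X. a.c.X\{a,b} + (d.X + b.X + c.(X + X))))\{a,b} → =c=> s4, =d=> s3
LTS(Q): 5 reachable states
  t0 = rec X. a.c.X\{a,b} + (d.X + b.X + d.(X + X)) → =a=> t1, =b=> t0, =d=> t0, =d=> t2
  t1 = c.(rec X. a.c.X\{a,b} + (d.X + b.X + d.(X + X)))\{a,b} → =c=> t3
  t2 = (rec X. a.c.X\{a,b} + (d.X + b.X + d.(X + X))) + (rec X. a.c.X\{a,b} + (d.X + b.X + d.(X + X))) → =a=> t1, =b=> t0, =d=> t0, =d=> t2
  t3 = (rec X. a.c.X\{a,b} + (d.X + b.X + d.(X + X)))\{a,b} → =d=> t3, =d=> t4
  t4 = ((rec X. a.c.X\{a,b} + (d.X + b.X + d.(X + X))) + (rec X. a.c.X\{a,b} + (d.X + b.X + d.(X + X))))\{a,b} → =d=> t3, =d=> t4
Run σ = ⟨c⟩ on P: start {s0}
  step 1 (c): {s2}
  P completes σ.
Run σ = ⟨c⟩ on Q: start {t0}
  step 1 (c): no successor for Q

c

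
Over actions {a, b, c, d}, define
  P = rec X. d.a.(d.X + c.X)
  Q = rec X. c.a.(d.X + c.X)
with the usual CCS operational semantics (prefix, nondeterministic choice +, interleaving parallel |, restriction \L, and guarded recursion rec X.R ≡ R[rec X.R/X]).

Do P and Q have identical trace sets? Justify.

LTS(P): 3 reachable states
  s0 = rec X. d.a.(d.X + c.X) has moves ··d··> s1
  s1 = a.(d.(rec X. d.a.(d.X + c.X)) + c.(rec X. d.a.(d.X + c.X))) has moves ··a··> s2
  s2 = d.(rec X. d.a.(d.X + c.X)) + c.(rec X. d.a.(d.X + c.X)) has moves ··c··> s0, ··d··> s0
LTS(Q): 3 reachable states
  t0 = rec X. c.a.(d.X + c.X) has moves ··c··> t1
  t1 = a.(d.(rec X. c.a.(d.X + c.X)) + c.(rec X. c.a.(d.X + c.X))) has moves ··a··> t2
  t2 = d.(rec X. c.a.(d.X + c.X)) + c.(rec X. c.a.(d.X + c.X)) has moves ··c··> t0, ··d··> t0
Executing d from P (initial set {s0}):
  after d @ step 1: {s1}
  — P admits the full trace.
Executing d from Q (initial set {t0}):
  after d @ step 1: no successor for Q

traces(P) ≠ traces(Q) — witness ⟨d⟩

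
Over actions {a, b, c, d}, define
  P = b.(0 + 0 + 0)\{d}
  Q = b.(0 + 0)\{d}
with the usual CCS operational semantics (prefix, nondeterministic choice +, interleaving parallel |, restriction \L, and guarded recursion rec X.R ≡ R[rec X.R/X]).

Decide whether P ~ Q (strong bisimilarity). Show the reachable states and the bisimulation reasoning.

YES

LTS(P): 2 reachable states
  u0 = b.(0 + 0 + 0)\{d} ⊢ -b-> u1
  u1 = (0 + 0 + 0)\{d} ⊢ deadlocked
LTS(Q): 2 reachable states
  v0 = b.(0 + 0)\{d} ⊢ -b-> v1
  v1 = (0 + 0)\{d} ⊢ deadlocked
Coarsest stable partition (strong bisimilarity classes):
  B0 = {u0, v0}
  B1 = {u1, v1}
u0 ∈ B0, v0 ∈ B0 → same block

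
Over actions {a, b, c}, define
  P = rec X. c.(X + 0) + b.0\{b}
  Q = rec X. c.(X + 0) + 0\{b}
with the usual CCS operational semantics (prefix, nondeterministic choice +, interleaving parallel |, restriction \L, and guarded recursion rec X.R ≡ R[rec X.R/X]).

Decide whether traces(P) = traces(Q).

NO — witness ⟨b⟩

P's transition system — 3 states:
  m0 = rec X. c.(X + 0) + b.0\{b} | ··b··> m1, ··c··> m2
  m1 = 0\{b} | (no moves)
  m2 = (rec X. c.(X + 0) + b.0\{b}) + 0 | ··b··> m1, ··c··> m2
Q's transition system — 2 states:
  n0 = rec X. c.(X + 0) + 0\{b} | ··c··> n1
  n1 = (rec X. c.(X + 0) + 0\{b}) + 0 | ··c··> n1
Run σ = ⟨b⟩ on P: start {m0}
  [1] b ⇒ {m1}
  — P admits the full trace.
Run σ = ⟨b⟩ on Q: start {n0}
  [1] b ⇒ ∅  — Q cannot continue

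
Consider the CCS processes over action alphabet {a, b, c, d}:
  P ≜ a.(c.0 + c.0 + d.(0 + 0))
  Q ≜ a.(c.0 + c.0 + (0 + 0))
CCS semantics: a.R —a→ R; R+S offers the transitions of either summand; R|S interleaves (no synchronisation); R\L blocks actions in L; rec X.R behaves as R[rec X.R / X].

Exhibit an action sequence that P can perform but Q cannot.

Reachable graph of P (4 states):
  p0 = a.(c.0 + c.0 + d.(0 + 0)) → ··a··> p1
  p1 = c.0 + c.0 + d.(0 + 0) → ··c··> p2, ··d··> p3
  p2 = 0 → ·
  p3 = 0 + 0 → ·
Reachable graph of Q (3 states):
  q0 = a.(c.0 + c.0 + (0 + 0)) → ··a··> q1
  q1 = c.0 + c.0 + (0 + 0) → ··c··> q2
  q2 = 0 → ·
Run σ = ⟨ad⟩ on P: start {p0}
  after a @ step 1: {p1}
  after d @ step 2: {p3}
  P completes σ.
Run σ = ⟨ad⟩ on Q: start {q0}
  after a @ step 1: {q1}
  after d @ step 2: ∅  — Q cannot continue

ad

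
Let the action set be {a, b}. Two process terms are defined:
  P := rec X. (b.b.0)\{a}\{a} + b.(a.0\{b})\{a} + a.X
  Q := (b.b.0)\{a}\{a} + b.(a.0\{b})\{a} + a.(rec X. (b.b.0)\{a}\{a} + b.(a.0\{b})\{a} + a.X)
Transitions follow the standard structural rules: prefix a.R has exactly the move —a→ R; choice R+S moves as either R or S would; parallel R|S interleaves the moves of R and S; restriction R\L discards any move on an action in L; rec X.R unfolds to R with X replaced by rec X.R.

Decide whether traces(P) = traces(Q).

LTS(P): 4 reachable states
  p0 = rec X. (b.b.0)\{a}\{a} + b.(a.0\{b})\{a} + a.X → =a=> p0, =b=> p1, =b=> p2
  p1 = (a.0\{b})\{a} → (no moves)
  p2 = (b.0)\{a}\{a} → =b=> p3
  p3 = 0\{a}\{a} → (no moves)
LTS(Q): 5 reachable states
  q0 = (b.b.0)\{a}\{a} + b.(a.0\{b})\{a} + a.(rec X. (b.b.0)\{a}\{a} + b.(a.0\{b})\{a} + a.X) → =a=> q1, =b=> q2, =b=> q3
  q1 = rec X. (b.b.0)\{a}\{a} + b.(a.0\{b})\{a} + a.X → =a=> q1, =b=> q2, =b=> q3
  q2 = (a.0\{b})\{a} → (no moves)
  q3 = (b.0)\{a}\{a} → =b=> q4
  q4 = 0\{a}\{a} → (no moves)
Coarsest stable partition (strong bisimilarity classes):
  B0 = {p0, q0, q1}
  B1 = {p2, q3}
  B2 = {p1, p3, q2, q4}
p0 ∈ B0, q0 ∈ B0 → same block
Bisimilar ⇒ trace-equivalent.

YES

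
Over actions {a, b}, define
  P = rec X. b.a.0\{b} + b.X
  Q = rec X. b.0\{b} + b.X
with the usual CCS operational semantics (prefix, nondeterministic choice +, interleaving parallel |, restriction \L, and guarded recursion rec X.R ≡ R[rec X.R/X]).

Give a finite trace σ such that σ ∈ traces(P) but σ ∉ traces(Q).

ba

Reachable graph of P (3 states):
  s0 = rec X. b.a.0\{b} + b.X has moves ··b··> s0, ··b··> s1
  s1 = a.0\{b} has moves ··a··> s2
  s2 = 0\{b} has moves deadlocked
Reachable graph of Q (2 states):
  t0 = rec X. b.0\{b} + b.X has moves ··b··> t0, ··b··> t1
  t1 = 0\{b} has moves deadlocked
Trace ⟨ba⟩ through P, begin at {s0}:
  step 1 (b): {s0, s1}
  step 2 (a): {s2}
  P completes σ.
Trace ⟨ba⟩ through Q, begin at {t0}:
  step 1 (b): {t0, t1}
  step 2 (a): ∅  — Q cannot continue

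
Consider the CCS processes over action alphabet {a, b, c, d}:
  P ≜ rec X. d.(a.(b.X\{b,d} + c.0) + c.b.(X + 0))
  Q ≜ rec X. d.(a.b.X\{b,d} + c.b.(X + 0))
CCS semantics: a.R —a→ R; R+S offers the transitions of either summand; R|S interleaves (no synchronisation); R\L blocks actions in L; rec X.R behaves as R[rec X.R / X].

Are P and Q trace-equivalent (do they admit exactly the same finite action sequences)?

Reachable graph of P (7 states):
  s0 = rec X. d.(a.(b.X\{b,d} + c.0) + c.b.(X + 0)) → ··d··> s1
  s1 = a.(b.(rec X. d.(a.(b.X\{b,d} + c.0) + c.b.(X + 0)))\{b,d} + c.0) + c.b.((rec X. d.(a.(b.X\{b,d} + c.0) + c.b.(X + 0))) + 0) → ··a··> s2, ··c··> s3
  s2 = b.(rec X. d.(a.(b.X\{b,d} + c.0) + c.b.(X + 0)))\{b,d} + c.0 → ··b··> s4, ··c··> s5
  s3 = b.((rec X. d.(a.(b.X\{b,d} + c.0) + c.b.(X + 0))) + 0) → ··b··> s6
  s4 = (rec X. d.(a.(b.X\{b,d} + c.0) + c.b.(X + 0)))\{b,d} → deadlocked
  s5 = 0 → deadlocked
  s6 = (rec X. d.(a.(b.X\{b,d} + c.0) + c.b.(X + 0))) + 0 → ··d··> s1
Reachable graph of Q (6 states):
  t0 = rec X. d.(a.b.X\{b,d} + c.b.(X + 0)) → ··d··> t1
  t1 = a.b.(rec X. d.(a.b.X\{b,d} + c.b.(X + 0)))\{b,d} + c.b.((rec X. d.(a.b.X\{b,d} + c.b.(X + 0))) + 0) → ··a··> t2, ··c··> t3
  t2 = b.(rec X. d.(a.b.X\{b,d} + c.b.(X + 0)))\{b,d} → ··b··> t4
  t3 = b.((rec X. d.(a.b.X\{b,d} + c.b.(X + 0))) + 0) → ··b··> t5
  t4 = (rec X. d.(a.b.X\{b,d} + c.b.(X + 0)))\{b,d} → deadlocked
  t5 = (rec X. d.(a.b.X\{b,d} + c.b.(X + 0))) + 0 → ··d··> t1
Run σ = ⟨dac⟩ on P: start {s0}
  [1] d ⇒ {s1}
  [2] a ⇒ {s2}
  [3] c ⇒ {s5}
  — P admits the full trace.
Run σ = ⟨dac⟩ on Q: start {t0}
  [1] d ⇒ {t1}
  [2] a ⇒ {t2}
  [3] c ⇒ ∅  — Q cannot continue

traces(P) ≠ traces(Q) — witness ⟨dac⟩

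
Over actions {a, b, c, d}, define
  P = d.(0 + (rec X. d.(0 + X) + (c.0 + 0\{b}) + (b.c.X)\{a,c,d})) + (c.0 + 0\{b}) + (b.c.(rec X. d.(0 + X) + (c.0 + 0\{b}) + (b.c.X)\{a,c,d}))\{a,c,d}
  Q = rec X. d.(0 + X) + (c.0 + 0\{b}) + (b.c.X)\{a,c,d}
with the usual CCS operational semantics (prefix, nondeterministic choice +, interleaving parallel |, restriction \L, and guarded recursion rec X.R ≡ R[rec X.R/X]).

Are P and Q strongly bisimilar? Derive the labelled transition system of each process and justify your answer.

LTS(P): 4 reachable states
  m0 = d.(0 + (rec X. d.(0 + X) + (c.0 + 0\{b}) + (b.c.X)\{a,c,d})) + (c.0 + 0\{b}) + (b.c.(rec X. d.(0 + X) + (c.0 + 0\{b}) + (b.c.X)\{a,c,d}))\{a,c,d} ⊢ ··b··> m1, ··c··> m2, ··d··> m3
  m1 = (c.(rec X. d.(0 + X) + (c.0 + 0\{b}) + (b.c.X)\{a,c,d}))\{a,c,d} ⊢ ∅
  m2 = 0 ⊢ ∅
  m3 = 0 + (rec X. d.(0 + X) + (c.0 + 0\{b}) + (b.c.X)\{a,c,d}) ⊢ ··b··> m1, ··c··> m2, ··d··> m3
LTS(Q): 4 reachable states
  n0 = rec X. d.(0 + X) + (c.0 + 0\{b}) + (b.c.X)\{a,c,d} ⊢ ··b··> n1, ··c··> n2, ··d··> n3
  n1 = (c.(rec X. d.(0 + X) + (c.0 + 0\{b}) + (b.c.X)\{a,c,d}))\{a,c,d} ⊢ ∅
  n2 = 0 ⊢ ∅
  n3 = 0 + (rec X. d.(0 + X) + (c.0 + 0\{b}) + (b.c.X)\{a,c,d}) ⊢ ··b··> n1, ··c··> n2, ··d··> n3
Bisimilarity quotient blocks:
  B0 = {m0, m3, n0, n3}
  B1 = {m1, m2, n1, n2}
m0 ∈ B0, n0 ∈ B0 → same block

bisimilar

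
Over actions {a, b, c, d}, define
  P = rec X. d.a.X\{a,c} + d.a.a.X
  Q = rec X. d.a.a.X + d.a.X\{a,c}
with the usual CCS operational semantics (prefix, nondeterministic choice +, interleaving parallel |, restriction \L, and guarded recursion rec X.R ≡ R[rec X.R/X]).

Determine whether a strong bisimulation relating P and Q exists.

YES

LTS(P): 7 reachable states
  s0 = rec X. d.a.X\{a,c} + d.a.a.X | =d=> s1, =d=> s2
  s1 = a.(rec X. d.a.X\{a,c} + d.a.a.X)\{a,c} | =a=> s3
  s2 = a.a.(rec X. d.a.X\{a,c} + d.a.a.X) | =a=> s4
  s3 = (rec X. d.a.X\{a,c} + d.a.a.X)\{a,c} | =d=> s5, =d=> s6
  s4 = a.(rec X. d.a.X\{a,c} + d.a.a.X) | =a=> s0
  s5 = (a.(rec X. d.a.X\{a,c} + d.a.a.X)\{a,c})\{a,c} | stopped
  s6 = (a.a.(rec X. d.a.X\{a,c} + d.a.a.X))\{a,c} | stopped
LTS(Q): 7 reachable states
  t0 = rec X. d.a.a.X + d.a.X\{a,c} | =d=> t1, =d=> t2
  t1 = a.(rec X. d.a.a.X + d.a.X\{a,c})\{a,c} | =a=> t3
  t2 = a.a.(rec X. d.a.a.X + d.a.X\{a,c}) | =a=> t4
  t3 = (rec X. d.a.a.X + d.a.X\{a,c})\{a,c} | =d=> t5, =d=> t6
  t4 = a.(rec X. d.a.a.X + d.a.X\{a,c}) | =a=> t0
  t5 = (a.(rec X. d.a.a.X + d.a.X\{a,c})\{a,c})\{a,c} | stopped
  t6 = (a.a.(rec X. d.a.a.X + d.a.X\{a,c}))\{a,c} | stopped
Bisimilarity quotient blocks:
  B0 = {s0, t0}
  B1 = {s2, t2}
  B2 = {s4, t4}
  B3 = {s1, t1}
  B4 = {s3, t3}
  B5 = {s5, s6, t5, t6}
s0 ∈ B0, t0 ∈ B0 → same block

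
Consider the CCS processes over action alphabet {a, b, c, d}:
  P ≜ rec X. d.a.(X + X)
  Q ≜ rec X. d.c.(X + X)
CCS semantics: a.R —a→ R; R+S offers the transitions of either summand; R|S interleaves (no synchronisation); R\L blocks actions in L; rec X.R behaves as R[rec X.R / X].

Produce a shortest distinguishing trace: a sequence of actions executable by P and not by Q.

da

Reachable graph of P (3 states):
  u0 = rec X. d.a.(X + X) has moves —d→ u1
  u1 = a.((rec X. d.a.(X + X)) + (rec X. d.a.(X + X))) has moves —a→ u2
  u2 = (rec X. d.a.(X + X)) + (rec X. d.a.(X + X)) has moves —d→ u1
Reachable graph of Q (3 states):
  v0 = rec X. d.c.(X + X) has moves —d→ v1
  v1 = c.((rec X. d.c.(X + X)) + (rec X. d.c.(X + X))) has moves —c→ v2
  v2 = (rec X. d.c.(X + X)) + (rec X. d.c.(X + X)) has moves —d→ v1
Trace ⟨da⟩ through P, begin at {u0}:
  after d @ step 1: {u1}
  after a @ step 2: {u2}
  — P admits the full trace.
Trace ⟨da⟩ through Q, begin at {v0}:
  after d @ step 1: {v1}
  after a @ step 2: ∅  — Q cannot continue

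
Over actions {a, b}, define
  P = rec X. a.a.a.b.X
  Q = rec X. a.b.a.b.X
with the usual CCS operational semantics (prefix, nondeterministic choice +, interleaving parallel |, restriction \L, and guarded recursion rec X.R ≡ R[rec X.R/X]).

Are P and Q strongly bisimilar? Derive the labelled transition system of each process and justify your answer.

P's transition system — 4 states:
  m0 = rec X. a.a.a.b.X ⊢ -a-> m1
  m1 = a.a.b.(rec X. a.a.a.b.X) ⊢ -a-> m2
  m2 = a.b.(rec X. a.a.a.b.X) ⊢ -a-> m3
  m3 = b.(rec X. a.a.a.b.X) ⊢ -b-> m0
Q's transition system — 4 states:
  n0 = rec X. a.b.a.b.X ⊢ -a-> n1
  n1 = b.a.b.(rec X. a.b.a.b.X) ⊢ -b-> n2
  n2 = a.b.(rec X. a.b.a.b.X) ⊢ -a-> n3
  n3 = b.(rec X. a.b.a.b.X) ⊢ -b-> n0
Bisimilarity quotient blocks:
  B0 = {m0}
  B1 = {m1}
  B2 = {m2}
  B3 = {m3}
  B4 = {n0, n2}
  B5 = {n1, n3}
m0 ∈ B0, n0 ∈ B4 → different blocks

not bisimilar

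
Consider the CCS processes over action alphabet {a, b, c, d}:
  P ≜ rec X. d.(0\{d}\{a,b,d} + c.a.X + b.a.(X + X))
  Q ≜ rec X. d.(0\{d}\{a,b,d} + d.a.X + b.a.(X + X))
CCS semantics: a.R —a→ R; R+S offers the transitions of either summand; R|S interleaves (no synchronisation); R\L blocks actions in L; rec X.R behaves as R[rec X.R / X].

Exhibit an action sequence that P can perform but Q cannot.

Reachable graph of P (5 states):
  m0 = rec X. d.(0\{d}\{a,b,d} + c.a.X + b.a.(X + X)) → =d=> m1
  m1 = 0\{d}\{a,b,d} + c.a.(rec X. d.(0\{d}\{a,b,d} + c.a.X + b.a.(X + X))) + b.a.((rec X. d.(0\{d}\{a,b,d} + c.a.X + b.a.(X + X))) + (rec X. d.(0\{d}\{a,b,d} + c.a.X + b.a.(X + X)))) → =b=> m2, =c=> m3
  m2 = a.((rec X. d.(0\{d}\{a,b,d} + c.a.X + b.a.(X + X))) + (rec X. d.(0\{d}\{a,b,d} + c.a.X + b.a.(X + X)))) → =a=> m4
  m3 = a.(rec X. d.(0\{d}\{a,b,d} + c.a.X + b.a.(X + X))) → =a=> m0
  m4 = (rec X. d.(0\{d}\{a,b,d} + c.a.X + b.a.(X + X))) + (rec X. d.(0\{d}\{a,b,d} + c.a.X + b.a.(X + X))) → =d=> m1
Reachable graph of Q (5 states):
  n0 = rec X. d.(0\{d}\{a,b,d} + d.a.X + b.a.(X + X)) → =d=> n1
  n1 = 0\{d}\{a,b,d} + d.a.(rec X. d.(0\{d}\{a,b,d} + d.a.X + b.a.(X + X))) + b.a.((rec X. d.(0\{d}\{a,b,d} + d.a.X + b.a.(X + X))) + (rec X. d.(0\{d}\{a,b,d} + d.a.X + b.a.(X + X)))) → =b=> n2, =d=> n3
  n2 = a.((rec X. d.(0\{d}\{a,b,d} + d.a.X + b.a.(X + X))) + (rec X. d.(0\{d}\{a,b,d} + d.a.X + b.a.(X + X)))) → =a=> n4
  n3 = a.(rec X. d.(0\{d}\{a,b,d} + d.a.X + b.a.(X + X))) → =a=> n0
  n4 = (rec X. d.(0\{d}\{a,b,d} + d.a.X + b.a.(X + X))) + (rec X. d.(0\{d}\{a,b,d} + d.a.X + b.a.(X + X))) → =d=> n1
Executing dc from P (initial set {m0}):
  step 1 (d): {m1}
  step 2 (c): {m3}
  P completes σ.
Executing dc from Q (initial set {n0}):
  step 1 (d): {n1}
  step 2 (c): ∅ (Q stuck)

dc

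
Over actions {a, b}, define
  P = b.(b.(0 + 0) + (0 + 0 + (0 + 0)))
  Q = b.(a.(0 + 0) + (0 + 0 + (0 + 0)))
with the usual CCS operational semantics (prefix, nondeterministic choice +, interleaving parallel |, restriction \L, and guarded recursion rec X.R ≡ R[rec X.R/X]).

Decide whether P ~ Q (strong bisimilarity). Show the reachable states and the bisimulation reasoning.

P's transition system — 3 states:
  u0 = b.(b.(0 + 0) + (0 + 0 + (0 + 0))) has moves ··b··> u1
  u1 = b.(0 + 0) + (0 + 0 + (0 + 0)) has moves ··b··> u2
  u2 = 0 + 0 has moves deadlocked
Q's transition system — 3 states:
  v0 = b.(a.(0 + 0) + (0 + 0 + (0 + 0))) has moves ··b··> v1
  v1 = a.(0 + 0) + (0 + 0 + (0 + 0)) has moves ··a··> v2
  v2 = 0 + 0 has moves deadlocked
Bisimilarity quotient blocks:
  B0 = {u0}
  B1 = {u1}
  B2 = {u2, v2}
  B3 = {v0}
  B4 = {v1}
u0 ∈ B0, v0 ∈ B3 → different blocks

NO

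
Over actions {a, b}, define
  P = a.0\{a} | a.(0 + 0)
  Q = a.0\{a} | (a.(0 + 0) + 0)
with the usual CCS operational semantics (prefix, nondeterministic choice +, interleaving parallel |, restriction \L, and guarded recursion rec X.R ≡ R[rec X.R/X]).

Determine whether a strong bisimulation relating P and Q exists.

P ~ Q

P's transition system — 4 states:
  u0 = a.0\{a} | a.(0 + 0) ⊢ ··a··> u1, ··a··> u2
  u1 = 0\{a} | a.(0 + 0) ⊢ ··a··> u3
  u2 = a.0\{a} | (0 + 0) ⊢ ··a··> u3
  u3 = 0\{a} | (0 + 0) ⊢ (no moves)
Q's transition system — 4 states:
  v0 = a.0\{a} | (a.(0 + 0) + 0) ⊢ ··a··> v1, ··a··> v2
  v1 = 0\{a} | (a.(0 + 0) + 0) ⊢ ··a··> v3
  v2 = a.0\{a} | (0 + 0) ⊢ ··a··> v3
  v3 = 0\{a} | (0 + 0) ⊢ (no moves)
Coarsest stable partition (strong bisimilarity classes):
  B0 = {u0, v0}
  B1 = {u1, u2, v1, v2}
  B2 = {u3, v3}
u0 ∈ B0, v0 ∈ B0 → same block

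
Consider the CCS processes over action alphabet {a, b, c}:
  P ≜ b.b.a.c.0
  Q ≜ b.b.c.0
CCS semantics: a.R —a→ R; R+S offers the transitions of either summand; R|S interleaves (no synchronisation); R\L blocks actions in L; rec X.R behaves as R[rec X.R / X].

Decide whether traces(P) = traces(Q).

NO — witness ⟨bba⟩

Reachable graph of P (5 states):
  u0 = b.b.a.c.0 :: --b--▸ u1
  u1 = b.a.c.0 :: --b--▸ u2
  u2 = a.c.0 :: --a--▸ u3
  u3 = c.0 :: --c--▸ u4
  u4 = 0 :: deadlocked
Reachable graph of Q (4 states):
  v0 = b.b.c.0 :: --b--▸ v1
  v1 = b.c.0 :: --b--▸ v2
  v2 = c.0 :: --c--▸ v3
  v3 = 0 :: deadlocked
Trace ⟨bba⟩ through P, begin at {u0}:
  after b @ step 1: {u1}
  after b @ step 2: {u2}
  after a @ step 3: {u3}
  P completes σ.
Trace ⟨bba⟩ through Q, begin at {v0}:
  after b @ step 1: {v1}
  after b @ step 2: {v2}
  after a @ step 3: ∅  — Q cannot continue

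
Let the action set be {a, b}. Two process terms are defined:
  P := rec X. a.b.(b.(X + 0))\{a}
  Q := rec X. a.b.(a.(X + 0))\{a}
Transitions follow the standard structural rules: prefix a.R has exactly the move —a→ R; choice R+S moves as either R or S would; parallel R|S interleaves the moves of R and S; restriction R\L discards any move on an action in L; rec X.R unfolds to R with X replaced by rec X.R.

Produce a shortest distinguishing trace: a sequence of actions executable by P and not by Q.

abb

LTS(P): 4 reachable states
  s0 = rec X. a.b.(b.(X + 0))\{a} ⊢ ··a··> s1
  s1 = b.(b.((rec X. a.b.(b.(X + 0))\{a}) + 0))\{a} ⊢ ··b··> s2
  s2 = (b.((rec X. a.b.(b.(X + 0))\{a}) + 0))\{a} ⊢ ··b··> s3
  s3 = ((rec X. a.b.(b.(X + 0))\{a}) + 0)\{a} ⊢ ·
LTS(Q): 3 reachable states
  t0 = rec X. a.b.(a.(X + 0))\{a} ⊢ ··a··> t1
  t1 = b.(a.((rec X. a.b.(a.(X + 0))\{a}) + 0))\{a} ⊢ ··b··> t2
  t2 = (a.((rec X. a.b.(a.(X + 0))\{a}) + 0))\{a} ⊢ ·
Executing abb from P (initial set {s0}):
  after a @ step 1: {s1}
  after b @ step 2: {s2}
  after b @ step 3: {s3}
  — P admits the full trace.
Executing abb from Q (initial set {t0}):
  after a @ step 1: {t1}
  after b @ step 2: {t2}
  after b @ step 3: ∅ (Q stuck)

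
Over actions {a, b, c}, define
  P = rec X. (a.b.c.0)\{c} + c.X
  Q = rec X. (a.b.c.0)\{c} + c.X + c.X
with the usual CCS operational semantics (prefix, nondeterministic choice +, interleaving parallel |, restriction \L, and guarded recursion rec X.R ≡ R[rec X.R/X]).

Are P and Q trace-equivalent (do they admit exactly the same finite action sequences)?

traces(P) = traces(Q)

Reachable graph of P (3 states):
  m0 = rec X. (a.b.c.0)\{c} + c.X :: —a→ m1, —c→ m0
  m1 = (b.c.0)\{c} :: —b→ m2
  m2 = (c.0)\{c} :: (no moves)
Reachable graph of Q (3 states):
  n0 = rec X. (a.b.c.0)\{c} + c.X + c.X :: —a→ n1, —c→ n0
  n1 = (b.c.0)\{c} :: —b→ n2
  n2 = (c.0)\{c} :: (no moves)
Coarsest stable partition (strong bisimilarity classes):
  B0 = {m0, n0}
  B1 = {m1, n1}
  B2 = {m2, n2}
m0 ∈ B0, n0 ∈ B0 → same block
Bisimilar ⇒ trace-equivalent.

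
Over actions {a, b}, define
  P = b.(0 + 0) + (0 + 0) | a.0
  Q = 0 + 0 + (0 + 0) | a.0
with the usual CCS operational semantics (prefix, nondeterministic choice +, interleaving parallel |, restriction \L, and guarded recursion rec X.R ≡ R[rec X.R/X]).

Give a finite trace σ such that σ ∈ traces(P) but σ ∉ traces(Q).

b

P's transition system — 3 states:
  p0 = b.(0 + 0) + (0 + 0) | a.0 | ··a··> p1, ··b··> p2
  p1 = (0 + 0) | 0 | stopped
  p2 = 0 + 0 | stopped
Q's transition system — 2 states:
  q0 = 0 + 0 + (0 + 0) | a.0 | ··a··> q1
  q1 = (0 + 0) | 0 | stopped
Trace ⟨b⟩ through P, begin at {p0}:
  after b @ step 1: {p2}
  — P admits the full trace.
Trace ⟨b⟩ through Q, begin at {q0}:
  after b @ step 1: ∅  — Q cannot continue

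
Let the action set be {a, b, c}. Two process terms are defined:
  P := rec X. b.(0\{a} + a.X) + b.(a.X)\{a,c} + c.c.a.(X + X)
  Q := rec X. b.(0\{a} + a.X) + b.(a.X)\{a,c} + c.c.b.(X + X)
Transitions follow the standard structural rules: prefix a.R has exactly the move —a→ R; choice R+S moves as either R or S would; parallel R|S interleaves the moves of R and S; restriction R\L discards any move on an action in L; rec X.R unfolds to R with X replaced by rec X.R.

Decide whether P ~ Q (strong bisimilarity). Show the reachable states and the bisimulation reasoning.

P's transition system — 6 states:
  p0 = rec X. b.(0\{a} + a.X) + b.(a.X)\{a,c} + c.c.a.(X + X) has moves =b=> p1, =b=> p2, =c=> p3
  p1 = (a.(rec X. b.(0\{a} + a.X) + b.(a.X)\{a,c} + c.c.a.(X + X)))\{a,c} has moves ·
  p2 = 0\{a} + a.(rec X. b.(0\{a} + a.X) + b.(a.X)\{a,c} + c.c.a.(X + X)) has moves =a=> p0
  p3 = c.a.((rec X. b.(0\{a} + a.X) + b.(a.X)\{a,c} + c.c.a.(X + X)) + (rec X. b.(0\{a} + a.X) + b.(a.X)\{a,c} + c.c.a.(X + X))) has moves =c=> p4
  p4 = a.((rec X. b.(0\{a} + a.X) + b.(a.X)\{a,c} + c.c.a.(X + X)) + (rec X. b.(0\{a} + a.X) + b.(a.X)\{a,c} + c.c.a.(X + X))) has moves =a=> p5
  p5 = (rec X. b.(0\{a} + a.X) + b.(a.X)\{a,c} + c.c.a.(X + X)) + (rec X. b.(0\{a} + a.X) + b.(a.X)\{a,c} + c.c.a.(X + X)) has moves =b=> p1, =b=> p2, =c=> p3
Q's transition system — 6 states:
  q0 = rec X. b.(0\{a} + a.X) + b.(a.X)\{a,c} + c.c.b.(X + X) has moves =b=> q1, =b=> q2, =c=> q3
  q1 = (a.(rec X. b.(0\{a} + a.X) + b.(a.X)\{a,c} + c.c.b.(X + X)))\{a,c} has moves ·
  q2 = 0\{a} + a.(rec X. b.(0\{a} + a.X) + b.(a.X)\{a,c} + c.c.b.(X + X)) has moves =a=> q0
  q3 = c.b.((rec X. b.(0\{a} + a.X) + b.(a.X)\{a,c} + c.c.b.(X + X)) + (rec X. b.(0\{a} + a.X) + b.(a.X)\{a,c} + c.c.b.(X + X))) has moves =c=> q4
  q4 = b.((rec X. b.(0\{a} + a.X) + b.(a.X)\{a,c} + c.c.b.(X + X)) + (rec X. b.(0\{a} + a.X) + b.(a.X)\{a,c} + c.c.b.(X + X))) has moves =b=> q5
  q5 = (rec X. b.(0\{a} + a.X) + b.(a.X)\{a,c} + c.c.b.(X + X)) + (rec X. b.(0\{a} + a.X) + b.(a.X)\{a,c} + c.c.b.(X + X)) has moves =b=> q1, =b=> q2, =c=> q3
Bisimilarity quotient blocks:
  B0 = {p0, p5}
  B1 = {p2, p4}
  B2 = {p1, q1}
  B3 = {p3}
  B4 = {q0, q5}
  B5 = {q3}
  B6 = {q4}
  B7 = {q2}
p0 ∈ B0, q0 ∈ B4 → different blocks

NO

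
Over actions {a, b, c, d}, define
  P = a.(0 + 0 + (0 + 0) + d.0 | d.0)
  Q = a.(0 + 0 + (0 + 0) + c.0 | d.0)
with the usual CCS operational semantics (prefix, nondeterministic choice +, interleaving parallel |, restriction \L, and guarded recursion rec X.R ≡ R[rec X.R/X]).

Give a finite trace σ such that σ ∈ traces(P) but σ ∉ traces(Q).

Reachable graph of P (5 states):
  m0 = a.(0 + 0 + (0 + 0) + d.0 | d.0) → =a=> m1
  m1 = 0 + 0 + (0 + 0) + d.0 | d.0 → =d=> m2, =d=> m3
  m2 = 0 | d.0 → =d=> m4
  m3 = d.0 | 0 → =d=> m4
  m4 = 0 | 0 → stopped
Reachable graph of Q (5 states):
  n0 = a.(0 + 0 + (0 + 0) + c.0 | d.0) → =a=> n1
  n1 = 0 + 0 + (0 + 0) + c.0 | d.0 → =c=> n2, =d=> n3
  n2 = 0 | d.0 → =d=> n4
  n3 = c.0 | 0 → =c=> n4
  n4 = 0 | 0 → stopped
Run σ = ⟨add⟩ on P: start {m0}
  step 1 (a): {m1}
  step 2 (d): {m2, m3}
  step 3 (d): {m4}
  ✓ P
Run σ = ⟨add⟩ on Q: start {n0}
  step 1 (a): {n1}
  step 2 (d): {n3}
  step 3 (d): ∅  — Q cannot continue

add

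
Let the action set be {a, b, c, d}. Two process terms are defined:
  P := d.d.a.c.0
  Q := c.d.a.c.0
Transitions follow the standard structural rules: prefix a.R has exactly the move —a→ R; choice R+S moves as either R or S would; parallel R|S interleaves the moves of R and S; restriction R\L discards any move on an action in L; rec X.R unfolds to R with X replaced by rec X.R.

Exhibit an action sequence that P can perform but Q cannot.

d

P's transition system — 5 states:
  m0 = d.d.a.c.0 | —d→ m1
  m1 = d.a.c.0 | —d→ m2
  m2 = a.c.0 | —a→ m3
  m3 = c.0 | —c→ m4
  m4 = 0 | ·
Q's transition system — 5 states:
  n0 = c.d.a.c.0 | —c→ n1
  n1 = d.a.c.0 | —d→ n2
  n2 = a.c.0 | —a→ n3
  n3 = c.0 | —c→ n4
  n4 = 0 | ·
Run σ = ⟨d⟩ on P: start {m0}
  after d @ step 1: {m1}
  P completes σ.
Run σ = ⟨d⟩ on Q: start {n0}
  after d @ step 1: ∅  — Q cannot continue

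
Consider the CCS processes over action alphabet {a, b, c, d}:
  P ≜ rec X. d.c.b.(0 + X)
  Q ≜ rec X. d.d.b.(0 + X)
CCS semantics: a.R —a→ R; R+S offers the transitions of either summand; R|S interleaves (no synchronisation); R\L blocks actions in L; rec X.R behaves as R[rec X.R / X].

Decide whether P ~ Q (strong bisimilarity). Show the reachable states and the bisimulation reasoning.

NO

Reachable graph of P (4 states):
  u0 = rec X. d.c.b.(0 + X) → =d=> u1
  u1 = c.b.(0 + (rec X. d.c.b.(0 + X))) → =c=> u2
  u2 = b.(0 + (rec X. d.c.b.(0 + X))) → =b=> u3
  u3 = 0 + (rec X. d.c.b.(0 + X)) → =d=> u1
Reachable graph of Q (4 states):
  v0 = rec X. d.d.b.(0 + X) → =d=> v1
  v1 = d.b.(0 + (rec X. d.d.b.(0 + X))) → =d=> v2
  v2 = b.(0 + (rec X. d.d.b.(0 + X))) → =b=> v3
  v3 = 0 + (rec X. d.d.b.(0 + X)) → =d=> v1
Bisimilarity quotient blocks:
  B0 = {u0, u3}
  B1 = {u1}
  B2 = {u2}
  B3 = {v0, v3}
  B4 = {v1}
  B5 = {v2}
u0 ∈ B0, v0 ∈ B3 → different blocks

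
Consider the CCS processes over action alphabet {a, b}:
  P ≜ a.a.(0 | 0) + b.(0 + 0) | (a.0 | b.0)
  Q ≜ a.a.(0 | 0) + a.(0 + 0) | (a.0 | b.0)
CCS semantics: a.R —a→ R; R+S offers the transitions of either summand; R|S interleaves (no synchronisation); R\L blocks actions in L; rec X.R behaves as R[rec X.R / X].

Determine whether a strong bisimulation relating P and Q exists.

P's transition system — 10 states:
  m0 = a.a.(0 | 0) + b.(0 + 0) | (a.0 | b.0) has moves —a→ m1, —a→ m2, —b→ m3, —b→ m4
  m1 = a.(0 | 0) has moves —a→ m5
  m2 = b.(0 + 0) | (0 | b.0) has moves —b→ m6, —b→ m7
  m3 = (0 + 0) | (a.0 | b.0) has moves —a→ m6, —b→ m8
  m4 = b.(0 + 0) | (a.0 | 0) has moves —a→ m7, —b→ m8
  m5 = 0 | 0 has moves ∅
  m6 = (0 + 0) | (0 | b.0) has moves —b→ m9
  m7 = b.(0 + 0) | (0 | 0) has moves —b→ m9
  m8 = (0 + 0) | (a.0 | 0) has moves —a→ m9
  m9 = (0 + 0) | (0 | 0) has moves ∅
Q's transition system — 10 states:
  n0 = a.a.(0 | 0) + a.(0 + 0) | (a.0 | b.0) has moves —a→ n1, —a→ n2, —a→ n3, —b→ n4
  n1 = (0 + 0) | (a.0 | b.0) has moves —a→ n5, —b→ n6
  n2 = a.(0 + 0) | (0 | b.0) has moves —a→ n5, —b→ n7
  n3 = a.(0 | 0) has moves —a→ n8
  n4 = a.(0 + 0) | (a.0 | 0) has moves —a→ n6, —a→ n7
  n5 = (0 + 0) | (0 | b.0) has moves —b→ n9
  n6 = (0 + 0) | (a.0 | 0) has moves —a→ n9
  n7 = a.(0 + 0) | (0 | 0) has moves —a→ n9
  n8 = 0 | 0 has moves ∅
  n9 = (0 + 0) | (0 | 0) has moves ∅
Partition-refinement fixed point:
  B0 = {m0}
  B1 = {m1, m8, n3, n6, n7}
  B2 = {m5, m9, n8, n9}
  B3 = {m3, m4, n1, n2}
  B4 = {m6, m7, n5}
  B5 = {m2}
  B6 = {n0}
  B7 = {n4}
m0 ∈ B0, n0 ∈ B6 → different blocks

not bisimilar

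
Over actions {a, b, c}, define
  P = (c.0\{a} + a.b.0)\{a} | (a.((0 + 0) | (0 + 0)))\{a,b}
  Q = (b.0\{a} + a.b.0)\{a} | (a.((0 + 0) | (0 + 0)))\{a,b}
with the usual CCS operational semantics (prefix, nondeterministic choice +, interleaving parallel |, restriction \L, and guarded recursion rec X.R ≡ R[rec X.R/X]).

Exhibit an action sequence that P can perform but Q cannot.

LTS(P): 2 reachable states
  m0 = (c.0\{a} + a.b.0)\{a} | (a.((0 + 0) | (0 + 0)))\{a,b} has moves ··c··> m1
  m1 = 0\{a}\{a} | (a.((0 + 0) | (0 + 0)))\{a,b} has moves ∅
LTS(Q): 2 reachable states
  n0 = (b.0\{a} + a.b.0)\{a} | (a.((0 + 0) | (0 + 0)))\{a,b} has moves ··b··> n1
  n1 = 0\{a}\{a} | (a.((0 + 0) | (0 + 0)))\{a,b} has moves ∅
Executing c from P (initial set {m0}):
  step 1 (c): {m1}
  ✓ P
Executing c from Q (initial set {n0}):
  step 1 (c): ∅ (Q stuck)

c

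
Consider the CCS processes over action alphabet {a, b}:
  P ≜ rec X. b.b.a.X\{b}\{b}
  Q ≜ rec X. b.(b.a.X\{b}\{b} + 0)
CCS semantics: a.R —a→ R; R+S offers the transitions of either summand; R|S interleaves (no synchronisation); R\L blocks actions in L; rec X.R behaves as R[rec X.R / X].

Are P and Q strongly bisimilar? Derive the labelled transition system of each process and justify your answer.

YES

LTS(P): 4 reachable states
  u0 = rec X. b.b.a.X\{b}\{b} ⊢ —b→ u1
  u1 = b.a.(rec X. b.b.a.X\{b}\{b})\{b}\{b} ⊢ —b→ u2
  u2 = a.(rec X. b.b.a.X\{b}\{b})\{b}\{b} ⊢ —a→ u3
  u3 = (rec X. b.b.a.X\{b}\{b})\{b}\{b} ⊢ deadlocked
LTS(Q): 4 reachable states
  v0 = rec X. b.(b.a.X\{b}\{b} + 0) ⊢ —b→ v1
  v1 = b.a.(rec X. b.(b.a.X\{b}\{b} + 0))\{b}\{b} + 0 ⊢ —b→ v2
  v2 = a.(rec X. b.(b.a.X\{b}\{b} + 0))\{b}\{b} ⊢ —a→ v3
  v3 = (rec X. b.(b.a.X\{b}\{b} + 0))\{b}\{b} ⊢ deadlocked
Bisimilarity quotient blocks:
  B0 = {u0, v0}
  B1 = {u1, v1}
  B2 = {u2, v2}
  B3 = {u3, v3}
u0 ∈ B0, v0 ∈ B0 → same block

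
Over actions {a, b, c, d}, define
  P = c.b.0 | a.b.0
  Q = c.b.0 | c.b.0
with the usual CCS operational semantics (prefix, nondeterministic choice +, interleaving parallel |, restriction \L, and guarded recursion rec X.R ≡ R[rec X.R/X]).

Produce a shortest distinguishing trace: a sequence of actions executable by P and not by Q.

a

Reachable graph of P (9 states):
  u0 = c.b.0 | a.b.0 ⊢ ··a··> u1, ··c··> u2
  u1 = c.b.0 | b.0 ⊢ ··b··> u3, ··c··> u4
  u2 = b.0 | a.b.0 ⊢ ··a··> u4, ··b··> u5
  u3 = c.b.0 | 0 ⊢ ··c··> u6
  u4 = b.0 | b.0 ⊢ ··b··> u6, ··b··> u7
  u5 = 0 | a.b.0 ⊢ ··a··> u7
  u6 = b.0 | 0 ⊢ ··b··> u8
  u7 = 0 | b.0 ⊢ ··b··> u8
  u8 = 0 | 0 ⊢ stopped
Reachable graph of Q (9 states):
  v0 = c.b.0 | c.b.0 ⊢ ··c··> v1, ··c··> v2
  v1 = b.0 | c.b.0 ⊢ ··b··> v3, ··c··> v4
  v2 = c.b.0 | b.0 ⊢ ··b··> v5, ··c··> v4
  v3 = 0 | c.b.0 ⊢ ··c··> v6
  v4 = b.0 | b.0 ⊢ ··b··> v6, ··b··> v7
  v5 = c.b.0 | 0 ⊢ ··c··> v7
  v6 = 0 | b.0 ⊢ ··b··> v8
  v7 = b.0 | 0 ⊢ ··b··> v8
  v8 = 0 | 0 ⊢ stopped
Executing a from P (initial set {u0}):
  step 1 (a): {u1}
  P completes σ.
Executing a from Q (initial set {v0}):
  step 1 (a): ∅ (Q stuck)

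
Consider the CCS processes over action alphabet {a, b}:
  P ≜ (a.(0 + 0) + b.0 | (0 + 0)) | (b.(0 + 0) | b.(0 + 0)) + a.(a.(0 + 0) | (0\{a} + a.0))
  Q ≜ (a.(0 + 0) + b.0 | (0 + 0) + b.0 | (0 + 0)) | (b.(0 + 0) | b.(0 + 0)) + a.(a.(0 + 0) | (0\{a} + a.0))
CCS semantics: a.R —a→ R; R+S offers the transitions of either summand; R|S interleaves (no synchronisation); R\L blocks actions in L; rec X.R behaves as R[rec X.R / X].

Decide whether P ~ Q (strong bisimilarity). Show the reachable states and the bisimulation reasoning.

P ~ Q

Reachable graph of P (16 states):
  u0 = (a.(0 + 0) + b.0 | (0 + 0)) | (b.(0 + 0) | b.(0 + 0)) + a.(a.(0 + 0) | (0\{a} + a.0)) → ··a··> u1, ··a··> u2, ··b··> u3, ··b··> u4, ··b··> u5
  u1 = (0 + 0) | (b.(0 + 0) | b.(0 + 0)) → ··b··> u6, ··b··> u7
  u2 = a.(0 + 0) | (0\{a} + a.0) → ··a··> u8, ··a··> u9
  u3 = (a.(0 + 0) + b.0 | (0 + 0)) | ((0 + 0) | b.(0 + 0)) → ··a··> u6, ··b··> u10, ··b··> u11
  u4 = (a.(0 + 0) + b.0 | (0 + 0)) | (b.(0 + 0) | (0 + 0)) → ··a··> u7, ··b··> u10, ··b··> u12
  u5 = 0 | (0 + 0) | (b.(0 + 0) | b.(0 + 0)) → ··b··> u11, ··b··> u12
  u6 = (0 + 0) | ((0 + 0) | b.(0 + 0)) → ··b··> u13
  u7 = (0 + 0) | (b.(0 + 0) | (0 + 0)) → ··b··> u13
  u8 = (0 + 0) | (0\{a} + a.0) → ··a··> u14
  u9 = a.(0 + 0) | 0 → ··a··> u14
  u10 = (a.(0 + 0) + b.0 | (0 + 0)) | ((0 + 0) | (0 + 0)) → ··a··> u13, ··b··> u15
  u11 = 0 | (0 + 0) | ((0 + 0) | b.(0 + 0)) → ··b··> u15
  u12 = 0 | (0 + 0) | (b.(0 + 0) | (0 + 0)) → ··b··> u15
  u13 = (0 + 0) | ((0 + 0) | (0 + 0)) → ∅
  u14 = (0 + 0) | 0 → ∅
  u15 = 0 | (0 + 0) | ((0 + 0) | (0 + 0)) → ∅
Reachable graph of Q (16 states):
  v0 = (a.(0 + 0) + b.0 | (0 + 0) + b.0 | (0 + 0)) | (b.(0 + 0) | b.(0 + 0)) + a.(a.(0 + 0) | (0\{a} + a.0)) → ··a··> v1, ··a··> v2, ··b··> v3, ··b··> v4, ··b··> v5
  v1 = (0 + 0) | (b.(0 + 0) | b.(0 + 0)) → ··b··> v6, ··b··> v7
  v2 = a.(0 + 0) | (0\{a} + a.0) → ··a··> v8, ··a··> v9
  v3 = (a.(0 + 0) + b.0 | (0 + 0) + b.0 | (0 + 0)) | ((0 + 0) | b.(0 + 0)) → ··a··> v6, ··b··> v10, ··b··> v11
  v4 = (a.(0 + 0) + b.0 | (0 + 0) + b.0 | (0 + 0)) | (b.(0 + 0) | (0 + 0)) → ··a··> v7, ··b··> v10, ··b··> v12
  v5 = 0 | (0 + 0) | (b.(0 + 0) | b.(0 + 0)) → ··b··> v11, ··b··> v12
  v6 = (0 + 0) | ((0 + 0) | b.(0 + 0)) → ··b··> v13
  v7 = (0 + 0) | (b.(0 + 0) | (0 + 0)) → ··b··> v13
  v8 = (0 + 0) | (0\{a} + a.0) → ··a··> v14
  v9 = a.(0 + 0) | 0 → ··a··> v14
  v10 = (a.(0 + 0) + b.0 | (0 + 0) + b.0 | (0 + 0)) | ((0 + 0) | (0 + 0)) → ··a··> v13, ··b··> v15
  v11 = 0 | (0 + 0) | ((0 + 0) | b.(0 + 0)) → ··b··> v15
  v12 = 0 | (0 + 0) | (b.(0 + 0) | (0 + 0)) → ··b··> v15
  v13 = (0 + 0) | ((0 + 0) | (0 + 0)) → ∅
  v14 = (0 + 0) | 0 → ∅
  v15 = 0 | (0 + 0) | ((0 + 0) | (0 + 0)) → ∅
Partition-refinement fixed point:
  B0 = {u0, v0}
  B1 = {u1, u5, v1, v5}
  B2 = {u11, u12, u6, u7, v11, v12, v6, v7}
  B3 = {u13, u14, u15, v13, v14, v15}
  B4 = {u2, v2}
  B5 = {u8, u9, v8, v9}
  B6 = {u3, u4, v3, v4}
  B7 = {u10, v10}
u0 ∈ B0, v0 ∈ B0 → same block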